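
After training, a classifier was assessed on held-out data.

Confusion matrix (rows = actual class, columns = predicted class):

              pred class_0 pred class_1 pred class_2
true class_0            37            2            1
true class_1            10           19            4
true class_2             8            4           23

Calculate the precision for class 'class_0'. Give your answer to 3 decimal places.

0.673

Take TP from the diagonal, FP from the rest of the 'class_0' prediction marginal, FN from the rest of the 'class_0' actual marginal.
precision = TP/(TP+FP).
class_0: TP=37, FP=10+8=18 → 37/55 = 0.6727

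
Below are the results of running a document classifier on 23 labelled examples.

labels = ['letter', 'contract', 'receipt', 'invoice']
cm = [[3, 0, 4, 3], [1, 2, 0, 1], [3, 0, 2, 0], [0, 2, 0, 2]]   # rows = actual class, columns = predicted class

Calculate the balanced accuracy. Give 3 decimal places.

0.425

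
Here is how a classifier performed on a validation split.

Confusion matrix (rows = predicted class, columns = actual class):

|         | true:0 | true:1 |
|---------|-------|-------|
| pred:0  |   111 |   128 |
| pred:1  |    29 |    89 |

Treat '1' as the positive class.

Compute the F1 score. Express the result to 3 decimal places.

0.531

Precision = TP/(TP+FP) = 89/118 = 0.7542
Recall = TP/(TP+FN) = 89/217 = 0.4101
F1 = 2·TP/(2·TP+FP+FN) = 178/335 = 0.531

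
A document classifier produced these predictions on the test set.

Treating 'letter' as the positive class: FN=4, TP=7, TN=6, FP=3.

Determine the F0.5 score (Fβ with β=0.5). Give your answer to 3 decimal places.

Fβ = (1+β²)·TP / ((1+β²)·TP + β²·FN + FP), with β²=1/4
= 1.25·7 / (1.25·7 + 0.25·4 + 3) = 0.686

0.686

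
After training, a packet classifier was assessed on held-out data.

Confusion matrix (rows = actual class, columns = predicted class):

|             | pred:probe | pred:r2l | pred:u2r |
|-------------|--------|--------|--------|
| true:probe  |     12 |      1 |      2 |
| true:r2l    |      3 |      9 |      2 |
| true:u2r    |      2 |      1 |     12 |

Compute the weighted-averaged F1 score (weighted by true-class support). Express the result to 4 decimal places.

Per-class F1 score (2·TP/(2·TP+FP+FN)):
  probe: TP=12, FP=3+2=5, FN=1+2=3 → 24/32 = 0.75000
  r2l: TP=9, FP=1+1=2, FN=3+2=5 → 18/25 = 0.72000
  u2r: TP=12, FP=2+2=4, FN=2+1=3 → 24/31 = 0.77419
Weighted-F1 score = Σ (supportᵢ/N)·F1 scoreᵢ with N=44: (15/44)·0.75000 + (14/44)·0.72000 + (15/44)·0.77419 = 0.7487

0.7487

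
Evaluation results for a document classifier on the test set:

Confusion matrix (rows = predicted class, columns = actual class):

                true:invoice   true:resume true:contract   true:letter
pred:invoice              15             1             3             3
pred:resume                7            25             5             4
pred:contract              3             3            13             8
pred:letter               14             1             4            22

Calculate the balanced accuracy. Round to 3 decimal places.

Balanced accuracy = mean of per-class recall.
  invoice: recall = 15/39 = 0.3846
  resume: recall = 25/30 = 0.8333
  contract: recall = 13/25 = 0.5200
  letter: recall = 22/37 = 0.5946
Mean = (0.3846 + 0.8333 + 0.5200 + 0.5946) / 4 = 0.583

0.583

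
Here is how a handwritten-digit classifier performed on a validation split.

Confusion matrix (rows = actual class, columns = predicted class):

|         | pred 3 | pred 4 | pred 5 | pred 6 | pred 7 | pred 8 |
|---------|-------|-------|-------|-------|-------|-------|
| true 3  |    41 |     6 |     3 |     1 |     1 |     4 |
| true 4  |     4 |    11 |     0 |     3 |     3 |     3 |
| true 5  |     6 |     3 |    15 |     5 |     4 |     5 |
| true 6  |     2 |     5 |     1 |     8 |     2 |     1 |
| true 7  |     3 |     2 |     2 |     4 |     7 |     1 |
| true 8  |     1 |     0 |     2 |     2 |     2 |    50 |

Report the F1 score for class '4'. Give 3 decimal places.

F1 score = 2·TP/(2·TP+FP+FN).
4: TP=11, FP=6+3+5+2+0=16, FN=4+0+3+3+3=13 → 22/51 = 0.4314

0.431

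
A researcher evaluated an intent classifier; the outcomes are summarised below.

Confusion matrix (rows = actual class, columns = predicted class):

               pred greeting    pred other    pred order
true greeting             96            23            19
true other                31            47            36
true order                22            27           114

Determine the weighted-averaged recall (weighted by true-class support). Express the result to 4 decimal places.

0.6193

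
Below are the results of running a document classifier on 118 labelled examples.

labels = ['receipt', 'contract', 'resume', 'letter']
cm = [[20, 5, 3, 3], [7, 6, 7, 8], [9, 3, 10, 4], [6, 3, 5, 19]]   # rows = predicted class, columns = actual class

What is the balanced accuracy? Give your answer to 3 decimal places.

Balanced accuracy = mean of per-class recall.
  receipt: recall = 20/42 = 0.4762
  contract: recall = 6/17 = 0.3529
  resume: recall = 10/25 = 0.4000
  letter: recall = 19/34 = 0.5588
Mean = (0.4762 + 0.3529 + 0.4000 + 0.5588) / 4 = 0.447

0.447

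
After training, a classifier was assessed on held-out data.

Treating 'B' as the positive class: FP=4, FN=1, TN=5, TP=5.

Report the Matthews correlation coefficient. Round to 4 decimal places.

MCC = (TP·TN − FP·FN) / √((TP+FP)(TP+FN)(TN+FP)(TN+FN))
Numerator = 5·5 − 4·1 = 21
Denominator = √(9·6·9·6) = √2916 = 54.0000
MCC = 21 / 54.0000 = 0.3889

0.3889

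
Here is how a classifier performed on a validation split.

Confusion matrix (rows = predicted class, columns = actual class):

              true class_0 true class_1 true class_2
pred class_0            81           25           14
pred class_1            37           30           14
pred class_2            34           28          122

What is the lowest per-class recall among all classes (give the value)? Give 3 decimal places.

Per-class recall (TP/(TP+FN)):
  class_0: TP=81, FN=37+34=71 → 81/152 = 0.5329
  class_1: TP=30, FN=25+28=53 → 30/83 = 0.3614
  class_2: TP=122, FN=14+14=28 → 122/150 = 0.8133
Lowest is class 'class_1' with recall = 0.361.

0.361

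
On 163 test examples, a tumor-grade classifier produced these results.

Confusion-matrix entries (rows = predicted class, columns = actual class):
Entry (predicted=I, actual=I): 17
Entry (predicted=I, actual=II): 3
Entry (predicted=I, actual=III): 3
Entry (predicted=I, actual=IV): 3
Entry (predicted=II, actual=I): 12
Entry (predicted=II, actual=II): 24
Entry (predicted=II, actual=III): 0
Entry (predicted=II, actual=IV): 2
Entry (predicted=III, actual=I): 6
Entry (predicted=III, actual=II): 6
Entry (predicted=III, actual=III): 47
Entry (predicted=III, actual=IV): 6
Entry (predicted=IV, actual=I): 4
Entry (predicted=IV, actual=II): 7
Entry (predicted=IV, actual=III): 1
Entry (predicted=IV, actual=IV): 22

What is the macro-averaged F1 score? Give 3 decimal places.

Per-class F1 score (2·TP/(2·TP+FP+FN)):
  I: TP=17, FP=3+3+3=9, FN=12+6+4=22 → 34/65 = 0.5231
  II: TP=24, FP=12+0+2=14, FN=3+6+7=16 → 48/78 = 0.6154
  III: TP=47, FP=6+6+6=18, FN=3+0+1=4 → 94/116 = 0.8103
  IV: TP=22, FP=4+7+1=12, FN=3+2+6=11 → 44/67 = 0.6567
Macro-F1 score = mean = (0.5231 + 0.6154 + 0.8103 + 0.6567) / 4 = 0.651

0.651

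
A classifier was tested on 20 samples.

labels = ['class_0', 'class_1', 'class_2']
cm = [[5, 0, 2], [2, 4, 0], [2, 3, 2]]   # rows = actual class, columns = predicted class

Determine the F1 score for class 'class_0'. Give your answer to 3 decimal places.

0.625

One-vs-rest for 'class_0': TP = diagonal; FP = other classes predicted 'class_0'; FN = 'class_0' predicted as other.
F1 score = 2·TP/(2·TP+FP+FN).
class_0: TP=5, FP=2+2=4, FN=0+2=2 → 10/16 = 0.6250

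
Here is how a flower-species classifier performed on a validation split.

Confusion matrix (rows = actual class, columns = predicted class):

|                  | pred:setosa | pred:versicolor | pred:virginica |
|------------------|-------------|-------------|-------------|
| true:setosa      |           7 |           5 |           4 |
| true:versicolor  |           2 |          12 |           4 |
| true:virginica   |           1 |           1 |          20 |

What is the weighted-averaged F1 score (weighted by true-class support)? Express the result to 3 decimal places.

Per-class F1 score (2·TP/(2·TP+FP+FN)):
  setosa: TP=7, FP=2+1=3, FN=5+4=9 → 14/26 = 0.5385
  versicolor: TP=12, FP=5+1=6, FN=2+4=6 → 24/36 = 0.6667
  virginica: TP=20, FP=4+4=8, FN=1+1=2 → 40/50 = 0.8000
Weighted-F1 score = Σ (supportᵢ/N)·F1 scoreᵢ with N=56: (16/56)·0.5385 + (18/56)·0.6667 + (22/56)·0.8000 = 0.682

0.682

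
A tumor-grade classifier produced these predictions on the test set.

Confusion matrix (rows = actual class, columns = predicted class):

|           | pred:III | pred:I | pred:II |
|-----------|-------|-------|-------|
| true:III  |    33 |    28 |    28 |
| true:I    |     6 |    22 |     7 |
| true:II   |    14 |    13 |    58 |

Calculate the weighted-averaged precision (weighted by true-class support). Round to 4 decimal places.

0.5773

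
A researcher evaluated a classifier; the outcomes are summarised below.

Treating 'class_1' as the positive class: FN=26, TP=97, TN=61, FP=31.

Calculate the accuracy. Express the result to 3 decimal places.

0.735

Accuracy = (TP+TN)/N = (97+61)/215 = 0.735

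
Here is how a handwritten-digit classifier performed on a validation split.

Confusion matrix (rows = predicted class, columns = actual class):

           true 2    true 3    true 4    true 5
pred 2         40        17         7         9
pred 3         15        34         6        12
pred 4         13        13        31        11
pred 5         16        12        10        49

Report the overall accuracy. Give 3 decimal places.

Accuracy = trace / total = (40+34+31+49=154) / 295 = 154/295 = 0.522

0.522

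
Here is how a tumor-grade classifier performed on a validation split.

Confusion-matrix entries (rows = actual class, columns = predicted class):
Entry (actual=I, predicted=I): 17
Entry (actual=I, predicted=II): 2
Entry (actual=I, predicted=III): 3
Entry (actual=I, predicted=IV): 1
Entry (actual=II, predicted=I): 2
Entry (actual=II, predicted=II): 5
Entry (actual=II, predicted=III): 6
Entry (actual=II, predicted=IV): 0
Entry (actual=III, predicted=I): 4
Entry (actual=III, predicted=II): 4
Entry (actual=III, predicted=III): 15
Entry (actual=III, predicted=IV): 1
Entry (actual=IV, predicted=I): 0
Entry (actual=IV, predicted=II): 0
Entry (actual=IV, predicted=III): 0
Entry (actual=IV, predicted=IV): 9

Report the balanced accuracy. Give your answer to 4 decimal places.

0.6872

Balanced accuracy = mean of per-class recall.
  I: recall = 17/23 = 0.73913
  II: recall = 5/13 = 0.38462
  III: recall = 15/24 = 0.62500
  IV: recall = 9/9 = 1.00000
Mean = (0.73913 + 0.38462 + 0.62500 + 1.00000) / 4 = 0.6872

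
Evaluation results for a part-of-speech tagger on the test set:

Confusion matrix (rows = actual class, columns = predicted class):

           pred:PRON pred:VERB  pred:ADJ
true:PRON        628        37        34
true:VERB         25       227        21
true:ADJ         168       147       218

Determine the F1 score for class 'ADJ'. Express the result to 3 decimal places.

0.541

One-vs-rest for 'ADJ': TP = diagonal; FP = other classes predicted 'ADJ'; FN = 'ADJ' predicted as other.
F1 score = 2·TP/(2·TP+FP+FN).
ADJ: TP=218, FP=34+21=55, FN=168+147=315 → 436/806 = 0.5409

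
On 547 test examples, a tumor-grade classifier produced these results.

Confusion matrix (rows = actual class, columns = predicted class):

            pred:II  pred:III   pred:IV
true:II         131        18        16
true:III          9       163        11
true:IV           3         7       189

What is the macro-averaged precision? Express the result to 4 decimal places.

Per-class precision (TP/(TP+FP)):
  II: TP=131, FP=9+3=12 → 131/143 = 0.91608
  III: TP=163, FP=18+7=25 → 163/188 = 0.86702
  IV: TP=189, FP=16+11=27 → 189/216 = 0.87500
Macro-precision = mean = (0.91608 + 0.86702 + 0.87500) / 3 = 0.8860

0.8860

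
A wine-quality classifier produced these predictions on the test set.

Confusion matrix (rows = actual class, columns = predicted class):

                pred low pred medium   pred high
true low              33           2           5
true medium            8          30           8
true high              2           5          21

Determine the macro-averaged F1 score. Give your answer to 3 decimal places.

Per-class F1 score (2·TP/(2·TP+FP+FN)):
  low: TP=33, FP=8+2=10, FN=2+5=7 → 66/83 = 0.7952
  medium: TP=30, FP=2+5=7, FN=8+8=16 → 60/83 = 0.7229
  high: TP=21, FP=5+8=13, FN=2+5=7 → 42/62 = 0.6774
Macro-F1 score = mean = (0.7952 + 0.7229 + 0.6774) / 3 = 0.732

0.732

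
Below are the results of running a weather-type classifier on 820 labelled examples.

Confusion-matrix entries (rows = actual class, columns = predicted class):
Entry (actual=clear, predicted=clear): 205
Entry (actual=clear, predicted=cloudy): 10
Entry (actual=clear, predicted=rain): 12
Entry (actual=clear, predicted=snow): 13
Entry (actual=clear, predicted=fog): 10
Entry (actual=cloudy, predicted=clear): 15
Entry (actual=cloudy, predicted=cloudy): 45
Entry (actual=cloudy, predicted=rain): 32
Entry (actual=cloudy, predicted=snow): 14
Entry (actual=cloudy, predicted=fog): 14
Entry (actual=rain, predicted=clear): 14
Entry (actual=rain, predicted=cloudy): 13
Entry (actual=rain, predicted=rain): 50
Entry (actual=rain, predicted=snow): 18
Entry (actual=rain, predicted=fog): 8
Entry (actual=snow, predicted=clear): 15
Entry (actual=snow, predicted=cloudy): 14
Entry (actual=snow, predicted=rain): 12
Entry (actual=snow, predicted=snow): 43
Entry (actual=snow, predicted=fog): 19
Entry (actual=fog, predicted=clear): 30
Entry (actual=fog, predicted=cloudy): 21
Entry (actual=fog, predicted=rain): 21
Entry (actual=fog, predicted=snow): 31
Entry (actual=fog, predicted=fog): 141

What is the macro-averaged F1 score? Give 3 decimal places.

0.530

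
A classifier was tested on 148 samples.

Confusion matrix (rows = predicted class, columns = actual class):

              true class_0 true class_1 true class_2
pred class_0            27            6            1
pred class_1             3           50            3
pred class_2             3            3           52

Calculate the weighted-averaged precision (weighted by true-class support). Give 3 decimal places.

0.872

Per-class precision (TP/(TP+FP)):
  class_0: TP=27, FP=6+1=7 → 27/34 = 0.7941
  class_1: TP=50, FP=3+3=6 → 50/56 = 0.8929
  class_2: TP=52, FP=3+3=6 → 52/58 = 0.8966
Weighted-precision = Σ (supportᵢ/N)·precisionᵢ with N=148: (33/148)·0.7941 + (59/148)·0.8929 + (56/148)·0.8966 = 0.872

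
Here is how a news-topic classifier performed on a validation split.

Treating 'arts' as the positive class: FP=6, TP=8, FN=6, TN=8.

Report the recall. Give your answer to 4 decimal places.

Recall = TP/(TP+FN) = 8/(8+6) = 8/14 = 0.5714

0.5714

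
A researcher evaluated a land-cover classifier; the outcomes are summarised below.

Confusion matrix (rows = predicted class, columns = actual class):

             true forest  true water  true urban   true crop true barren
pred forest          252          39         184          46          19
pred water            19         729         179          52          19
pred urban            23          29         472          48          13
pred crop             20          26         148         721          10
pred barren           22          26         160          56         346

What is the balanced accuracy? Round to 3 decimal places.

Balanced accuracy = mean of per-class recall.
  forest: recall = 252/336 = 0.7500
  water: recall = 729/849 = 0.8587
  urban: recall = 472/1143 = 0.4129
  crop: recall = 721/923 = 0.7811
  barren: recall = 346/407 = 0.8501
Mean = (0.7500 + 0.8587 + 0.4129 + 0.7811 + 0.8501) / 5 = 0.731

0.731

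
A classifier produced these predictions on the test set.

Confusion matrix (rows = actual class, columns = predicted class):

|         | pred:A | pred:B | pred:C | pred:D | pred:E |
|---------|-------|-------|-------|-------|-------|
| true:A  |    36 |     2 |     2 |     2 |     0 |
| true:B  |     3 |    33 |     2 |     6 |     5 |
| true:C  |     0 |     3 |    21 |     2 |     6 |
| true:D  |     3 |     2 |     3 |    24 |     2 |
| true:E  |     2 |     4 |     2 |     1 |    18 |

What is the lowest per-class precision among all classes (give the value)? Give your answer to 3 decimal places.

0.581

Per-class precision (TP/(TP+FP)):
  A: TP=36, FP=3+0+3+2=8 → 36/44 = 0.8182
  B: TP=33, FP=2+3+2+4=11 → 33/44 = 0.7500
  C: TP=21, FP=2+2+3+2=9 → 21/30 = 0.7000
  D: TP=24, FP=2+6+2+1=11 → 24/35 = 0.6857
  E: TP=18, FP=0+5+6+2=13 → 18/31 = 0.5806
Lowest is class 'E' with precision = 0.581.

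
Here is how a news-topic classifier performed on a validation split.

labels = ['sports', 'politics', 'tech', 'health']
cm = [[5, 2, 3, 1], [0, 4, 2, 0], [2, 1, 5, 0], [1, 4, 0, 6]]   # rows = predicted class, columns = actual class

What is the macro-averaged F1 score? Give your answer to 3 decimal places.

Per-class F1 score (2·TP/(2·TP+FP+FN)):
  sports: TP=5, FP=2+3+1=6, FN=0+2+1=3 → 10/19 = 0.5263
  politics: TP=4, FP=0+2+0=2, FN=2+1+4=7 → 8/17 = 0.4706
  tech: TP=5, FP=2+1+0=3, FN=3+2+0=5 → 10/18 = 0.5556
  health: TP=6, FP=1+4+0=5, FN=1+0+0=1 → 12/18 = 0.6667
Macro-F1 score = mean = (0.5263 + 0.4706 + 0.5556 + 0.6667) / 4 = 0.555

0.555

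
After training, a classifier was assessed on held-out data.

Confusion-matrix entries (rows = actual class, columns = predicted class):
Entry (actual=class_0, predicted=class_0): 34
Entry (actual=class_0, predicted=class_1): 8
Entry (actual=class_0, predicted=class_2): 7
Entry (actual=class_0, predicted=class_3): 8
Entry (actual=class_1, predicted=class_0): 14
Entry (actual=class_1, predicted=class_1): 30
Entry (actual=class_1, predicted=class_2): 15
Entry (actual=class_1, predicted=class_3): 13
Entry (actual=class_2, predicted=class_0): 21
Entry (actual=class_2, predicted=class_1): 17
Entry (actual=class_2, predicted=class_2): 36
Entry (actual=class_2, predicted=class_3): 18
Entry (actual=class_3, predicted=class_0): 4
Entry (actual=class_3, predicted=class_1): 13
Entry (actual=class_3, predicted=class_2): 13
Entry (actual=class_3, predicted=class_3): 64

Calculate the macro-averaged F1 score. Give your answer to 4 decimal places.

Per-class F1 score (2·TP/(2·TP+FP+FN)):
  class_0: TP=34, FP=14+21+4=39, FN=8+7+8=23 → 68/130 = 0.52308
  class_1: TP=30, FP=8+17+13=38, FN=14+15+13=42 → 60/140 = 0.42857
  class_2: TP=36, FP=7+15+13=35, FN=21+17+18=56 → 72/163 = 0.44172
  class_3: TP=64, FP=8+13+18=39, FN=4+13+13=30 → 128/197 = 0.64975
Macro-F1 score = mean = (0.52308 + 0.42857 + 0.44172 + 0.64975) / 4 = 0.5108

0.5108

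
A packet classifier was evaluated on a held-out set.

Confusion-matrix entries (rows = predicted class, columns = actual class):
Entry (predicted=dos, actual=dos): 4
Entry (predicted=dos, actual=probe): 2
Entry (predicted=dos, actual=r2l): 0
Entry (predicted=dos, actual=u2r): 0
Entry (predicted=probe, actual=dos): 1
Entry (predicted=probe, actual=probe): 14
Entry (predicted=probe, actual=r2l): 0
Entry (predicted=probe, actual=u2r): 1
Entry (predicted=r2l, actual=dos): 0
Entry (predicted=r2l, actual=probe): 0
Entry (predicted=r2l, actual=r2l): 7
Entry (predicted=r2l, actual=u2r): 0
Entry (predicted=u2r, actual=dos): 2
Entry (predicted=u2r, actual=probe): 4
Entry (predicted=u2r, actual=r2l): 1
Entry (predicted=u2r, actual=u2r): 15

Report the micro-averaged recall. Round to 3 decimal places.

Micro-averaging pools counts across classes: ΣTP=40, ΣFP=11, ΣFN=11.
Micro-recall = TP/(TP+FN) on pooled counts = 0.784 (equals overall accuracy in single-label multiclass).

0.784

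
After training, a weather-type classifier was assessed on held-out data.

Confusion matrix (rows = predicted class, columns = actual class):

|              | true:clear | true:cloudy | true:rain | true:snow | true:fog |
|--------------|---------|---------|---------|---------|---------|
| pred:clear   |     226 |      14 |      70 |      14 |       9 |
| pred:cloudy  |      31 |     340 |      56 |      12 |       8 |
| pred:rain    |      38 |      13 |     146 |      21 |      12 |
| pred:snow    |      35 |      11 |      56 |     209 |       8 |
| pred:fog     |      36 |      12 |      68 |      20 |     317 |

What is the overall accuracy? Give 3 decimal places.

Accuracy = trace / total = (226+340+146+209+317=1238) / 1782 = 1238/1782 = 0.695

0.695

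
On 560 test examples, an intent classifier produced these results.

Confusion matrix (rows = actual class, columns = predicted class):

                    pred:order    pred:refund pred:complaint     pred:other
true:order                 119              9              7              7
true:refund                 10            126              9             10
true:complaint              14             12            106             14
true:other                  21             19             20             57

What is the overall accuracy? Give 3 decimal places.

0.729

Accuracy = trace / total = (119+126+106+57=408) / 560 = 408/560 = 0.729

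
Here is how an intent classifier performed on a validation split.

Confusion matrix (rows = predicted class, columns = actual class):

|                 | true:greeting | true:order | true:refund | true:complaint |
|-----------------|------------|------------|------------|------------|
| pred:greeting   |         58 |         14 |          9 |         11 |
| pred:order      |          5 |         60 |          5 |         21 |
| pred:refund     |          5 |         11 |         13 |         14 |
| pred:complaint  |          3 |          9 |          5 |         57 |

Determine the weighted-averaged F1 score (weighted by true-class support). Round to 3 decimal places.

Per-class F1 score (2·TP/(2·TP+FP+FN)):
  greeting: TP=58, FP=14+9+11=34, FN=5+5+3=13 → 116/163 = 0.7117
  order: TP=60, FP=5+5+21=31, FN=14+11+9=34 → 120/185 = 0.6486
  refund: TP=13, FP=5+11+14=30, FN=9+5+5=19 → 26/75 = 0.3467
  complaint: TP=57, FP=3+9+5=17, FN=11+21+14=46 → 114/177 = 0.6441
Weighted-F1 score = Σ (supportᵢ/N)·F1 scoreᵢ with N=300: (71/300)·0.7117 + (94/300)·0.6486 + (32/300)·0.3467 + (103/300)·0.6441 = 0.630

0.630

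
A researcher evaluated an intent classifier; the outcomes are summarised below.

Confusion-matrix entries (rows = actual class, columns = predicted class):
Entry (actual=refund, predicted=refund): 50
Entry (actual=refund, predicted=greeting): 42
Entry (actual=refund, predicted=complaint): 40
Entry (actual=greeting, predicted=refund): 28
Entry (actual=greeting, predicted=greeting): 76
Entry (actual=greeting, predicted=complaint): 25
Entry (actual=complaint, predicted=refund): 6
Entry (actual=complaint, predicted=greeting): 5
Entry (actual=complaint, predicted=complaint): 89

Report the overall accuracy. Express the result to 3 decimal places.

Accuracy = trace / total = (50+76+89=215) / 361 = 215/361 = 0.596

0.596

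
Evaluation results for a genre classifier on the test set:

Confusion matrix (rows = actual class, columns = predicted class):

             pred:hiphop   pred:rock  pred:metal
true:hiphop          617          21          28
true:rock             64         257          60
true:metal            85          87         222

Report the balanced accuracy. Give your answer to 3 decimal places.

0.721

Balanced accuracy = mean of per-class recall.
  hiphop: recall = 617/666 = 0.9264
  rock: recall = 257/381 = 0.6745
  metal: recall = 222/394 = 0.5635
Mean = (0.9264 + 0.6745 + 0.5635) / 3 = 0.721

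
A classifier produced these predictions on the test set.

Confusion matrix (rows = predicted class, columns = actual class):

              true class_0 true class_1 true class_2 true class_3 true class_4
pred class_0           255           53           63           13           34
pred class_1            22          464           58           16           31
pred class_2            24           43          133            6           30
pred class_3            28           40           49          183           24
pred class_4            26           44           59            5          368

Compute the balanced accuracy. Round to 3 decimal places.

0.676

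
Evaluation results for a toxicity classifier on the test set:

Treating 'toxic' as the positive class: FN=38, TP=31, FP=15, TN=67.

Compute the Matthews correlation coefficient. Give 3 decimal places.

0.288

MCC = (TP·TN − FP·FN) / √((TP+FP)(TP+FN)(TN+FP)(TN+FN))
Numerator = 31·67 − 15·38 = 1507
Denominator = √(46·69·82·105) = √27328140 = 5227.6324
MCC = 1507 / 5227.6324 = 0.288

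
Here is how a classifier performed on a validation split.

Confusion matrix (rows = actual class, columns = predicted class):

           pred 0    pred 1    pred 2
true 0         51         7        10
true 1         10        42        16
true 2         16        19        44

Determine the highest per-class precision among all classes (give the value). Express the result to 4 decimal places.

0.6623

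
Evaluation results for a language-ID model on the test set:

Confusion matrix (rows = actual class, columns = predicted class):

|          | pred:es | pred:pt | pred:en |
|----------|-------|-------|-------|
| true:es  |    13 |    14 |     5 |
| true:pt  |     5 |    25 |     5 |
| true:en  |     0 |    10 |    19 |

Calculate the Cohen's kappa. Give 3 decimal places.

Observed agreement pₒ = trace/N = 57/96 = 0.5938
Expected agreement pₑ = Σ (rowᵢ·colᵢ)/N² = (32·18 + 35·49 + 29·29)/96² = 0.3398
κ = (pₒ − pₑ)/(1 − pₑ) = (0.5938 − 0.3398)/(1 − 0.3398) = 0.385

0.385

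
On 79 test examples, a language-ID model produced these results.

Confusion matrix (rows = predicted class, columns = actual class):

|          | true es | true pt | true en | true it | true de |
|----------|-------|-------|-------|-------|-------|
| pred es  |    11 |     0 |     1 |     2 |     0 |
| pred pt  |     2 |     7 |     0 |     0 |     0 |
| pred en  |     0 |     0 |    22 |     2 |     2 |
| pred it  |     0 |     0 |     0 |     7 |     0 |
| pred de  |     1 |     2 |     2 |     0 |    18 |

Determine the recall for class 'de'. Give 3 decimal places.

One-vs-rest for 'de': TP = diagonal; FP = other classes predicted 'de'; FN = 'de' predicted as other.
recall = TP/(TP+FN).
de: TP=18, FN=0+0+2+0=2 → 18/20 = 0.9000

0.900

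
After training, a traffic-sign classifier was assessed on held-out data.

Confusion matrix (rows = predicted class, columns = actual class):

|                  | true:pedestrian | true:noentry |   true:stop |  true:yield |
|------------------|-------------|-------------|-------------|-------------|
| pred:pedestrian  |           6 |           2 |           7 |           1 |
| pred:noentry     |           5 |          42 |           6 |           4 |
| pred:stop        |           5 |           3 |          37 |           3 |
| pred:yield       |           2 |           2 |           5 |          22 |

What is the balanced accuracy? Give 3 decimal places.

0.649

Balanced accuracy = mean of per-class recall.
  pedestrian: recall = 6/18 = 0.3333
  noentry: recall = 42/49 = 0.8571
  stop: recall = 37/55 = 0.6727
  yield: recall = 22/30 = 0.7333
Mean = (0.3333 + 0.8571 + 0.6727 + 0.7333) / 4 = 0.649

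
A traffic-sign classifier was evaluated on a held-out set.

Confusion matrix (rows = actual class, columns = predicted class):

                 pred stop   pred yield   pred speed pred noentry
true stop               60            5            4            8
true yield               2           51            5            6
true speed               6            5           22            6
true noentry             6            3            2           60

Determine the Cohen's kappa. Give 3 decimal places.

0.685

Observed agreement pₒ = trace/N = 193/251 = 0.7689
Expected agreement pₑ = Σ (rowᵢ·colᵢ)/N² = (77·74 + 64·64 + 39·33 + 71·80)/251² = 0.2660
κ = (pₒ − pₑ)/(1 − pₑ) = (0.7689 − 0.2660)/(1 − 0.2660) = 0.685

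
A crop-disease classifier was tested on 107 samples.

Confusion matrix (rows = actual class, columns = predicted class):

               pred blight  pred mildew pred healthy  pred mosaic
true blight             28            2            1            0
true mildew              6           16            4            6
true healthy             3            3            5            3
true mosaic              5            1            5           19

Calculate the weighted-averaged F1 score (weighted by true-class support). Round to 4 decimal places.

Per-class F1 score (2·TP/(2·TP+FP+FN)):
  blight: TP=28, FP=6+3+5=14, FN=2+1+0=3 → 56/73 = 0.76712
  mildew: TP=16, FP=2+3+1=6, FN=6+4+6=16 → 32/54 = 0.59259
  healthy: TP=5, FP=1+4+5=10, FN=3+3+3=9 → 10/29 = 0.34483
  mosaic: TP=19, FP=0+6+3=9, FN=5+1+5=11 → 38/58 = 0.65517
Weighted-F1 score = Σ (supportᵢ/N)·F1 scoreᵢ with N=107: (31/107)·0.76712 + (32/107)·0.59259 + (14/107)·0.34483 + (30/107)·0.65517 = 0.6283

0.6283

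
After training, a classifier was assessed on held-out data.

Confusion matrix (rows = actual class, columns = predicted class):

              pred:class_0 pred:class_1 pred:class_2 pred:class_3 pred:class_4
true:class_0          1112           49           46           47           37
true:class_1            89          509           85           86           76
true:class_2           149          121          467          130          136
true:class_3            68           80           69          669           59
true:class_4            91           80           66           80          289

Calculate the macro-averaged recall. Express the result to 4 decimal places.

0.6228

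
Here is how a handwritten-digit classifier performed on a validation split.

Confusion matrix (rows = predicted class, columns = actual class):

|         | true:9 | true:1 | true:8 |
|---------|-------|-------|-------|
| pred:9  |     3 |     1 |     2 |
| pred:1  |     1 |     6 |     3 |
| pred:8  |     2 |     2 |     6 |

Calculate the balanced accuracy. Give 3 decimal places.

Balanced accuracy = mean of per-class recall.
  9: recall = 3/6 = 0.5000
  1: recall = 6/9 = 0.6667
  8: recall = 6/11 = 0.5455
Mean = (0.5000 + 0.6667 + 0.5455) / 3 = 0.571

0.571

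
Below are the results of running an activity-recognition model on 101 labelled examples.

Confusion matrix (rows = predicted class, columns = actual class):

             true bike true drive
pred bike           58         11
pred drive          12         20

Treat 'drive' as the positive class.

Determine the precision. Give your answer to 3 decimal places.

0.625

Precision = TP/(TP+FP) = 20/(20+12) = 20/32 = 0.625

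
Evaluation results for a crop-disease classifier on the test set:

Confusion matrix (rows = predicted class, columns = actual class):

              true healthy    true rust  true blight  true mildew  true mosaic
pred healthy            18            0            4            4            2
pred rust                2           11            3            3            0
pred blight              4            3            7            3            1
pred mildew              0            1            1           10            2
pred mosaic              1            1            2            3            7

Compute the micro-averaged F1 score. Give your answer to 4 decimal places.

0.5699

Micro-averaging pools counts across classes: ΣTP=53, ΣFP=40, ΣFN=40.
Micro-F1 score = 2·TP/(2·TP+FP+FN) on pooled counts = 0.5699 (equals overall accuracy in single-label multiclass).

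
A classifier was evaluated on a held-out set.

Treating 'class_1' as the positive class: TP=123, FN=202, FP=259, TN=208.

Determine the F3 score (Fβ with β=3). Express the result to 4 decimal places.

Fβ = (1+β²)·TP / ((1+β²)·TP + β²·FN + FP), with β²=9
= 10·123 / (10·123 + 9·202 + 259) = 0.3719

0.3719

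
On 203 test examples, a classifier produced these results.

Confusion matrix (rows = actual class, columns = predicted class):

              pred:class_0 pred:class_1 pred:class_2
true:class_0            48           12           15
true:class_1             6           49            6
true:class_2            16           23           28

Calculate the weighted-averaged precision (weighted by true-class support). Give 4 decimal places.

0.6172

Per-class precision (TP/(TP+FP)):
  class_0: TP=48, FP=6+16=22 → 48/70 = 0.68571
  class_1: TP=49, FP=12+23=35 → 49/84 = 0.58333
  class_2: TP=28, FP=15+6=21 → 28/49 = 0.57143
Weighted-precision = Σ (supportᵢ/N)·precisionᵢ with N=203: (75/203)·0.68571 + (61/203)·0.58333 + (67/203)·0.57143 = 0.6172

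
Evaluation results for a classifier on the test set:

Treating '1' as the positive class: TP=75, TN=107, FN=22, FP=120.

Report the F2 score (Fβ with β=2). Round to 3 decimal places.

0.643

Fβ = (1+β²)·TP / ((1+β²)·TP + β²·FN + FP), with β²=4
= 5·75 / (5·75 + 4·22 + 120) = 0.643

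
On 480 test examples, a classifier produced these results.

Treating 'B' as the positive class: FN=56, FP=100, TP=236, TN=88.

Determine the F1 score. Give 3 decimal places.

0.752

Precision = TP/(TP+FP) = 236/336 = 0.7024
Recall = TP/(TP+FN) = 236/292 = 0.8082
F1 = 2·TP/(2·TP+FP+FN) = 472/628 = 0.752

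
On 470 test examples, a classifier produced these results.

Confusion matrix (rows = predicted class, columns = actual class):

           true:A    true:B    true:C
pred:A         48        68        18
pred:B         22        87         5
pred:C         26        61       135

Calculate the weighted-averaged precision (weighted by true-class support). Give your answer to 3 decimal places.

0.628

Per-class precision (TP/(TP+FP)):
  A: TP=48, FP=68+18=86 → 48/134 = 0.3582
  B: TP=87, FP=22+5=27 → 87/114 = 0.7632
  C: TP=135, FP=26+61=87 → 135/222 = 0.6081
Weighted-precision = Σ (supportᵢ/N)·precisionᵢ with N=470: (96/470)·0.3582 + (216/470)·0.7632 + (158/470)·0.6081 = 0.628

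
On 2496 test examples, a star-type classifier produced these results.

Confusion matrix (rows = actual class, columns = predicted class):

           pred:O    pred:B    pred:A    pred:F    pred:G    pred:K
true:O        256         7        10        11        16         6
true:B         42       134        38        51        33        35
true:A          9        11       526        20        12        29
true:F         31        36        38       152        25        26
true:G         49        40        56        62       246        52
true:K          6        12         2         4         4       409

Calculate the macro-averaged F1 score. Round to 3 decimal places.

Per-class F1 score (2·TP/(2·TP+FP+FN)):
  O: TP=256, FP=42+9+31+49+6=137, FN=7+10+11+16+6=50 → 512/699 = 0.7325
  B: TP=134, FP=7+11+36+40+12=106, FN=42+38+51+33+35=199 → 268/573 = 0.4677
  A: TP=526, FP=10+38+38+56+2=144, FN=9+11+20+12+29=81 → 1052/1277 = 0.8238
  F: TP=152, FP=11+51+20+62+4=148, FN=31+36+38+25+26=156 → 304/608 = 0.5000
  G: TP=246, FP=16+33+12+25+4=90, FN=49+40+56+62+52=259 → 492/841 = 0.5850
  K: TP=409, FP=6+35+29+26+52=148, FN=6+12+2+4+4=28 → 818/994 = 0.8229
Macro-F1 score = mean = (0.7325 + 0.4677 + 0.8238 + 0.5000 + 0.5850 + 0.8229) / 6 = 0.655

0.655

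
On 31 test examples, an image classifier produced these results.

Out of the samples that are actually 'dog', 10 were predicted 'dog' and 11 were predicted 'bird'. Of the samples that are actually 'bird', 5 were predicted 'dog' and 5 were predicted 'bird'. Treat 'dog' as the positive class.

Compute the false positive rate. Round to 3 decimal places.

FPR = FP/(FP+TN) = 5/(5+5) = 0.500

0.500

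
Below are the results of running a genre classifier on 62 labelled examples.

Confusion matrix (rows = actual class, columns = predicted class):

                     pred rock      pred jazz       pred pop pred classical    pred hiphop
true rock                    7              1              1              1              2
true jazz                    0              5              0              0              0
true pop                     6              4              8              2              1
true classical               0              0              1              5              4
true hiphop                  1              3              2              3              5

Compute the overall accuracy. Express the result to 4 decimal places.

Accuracy = trace / total = (7+5+8+5+5=30) / 62 = 30/62 = 0.4839

0.4839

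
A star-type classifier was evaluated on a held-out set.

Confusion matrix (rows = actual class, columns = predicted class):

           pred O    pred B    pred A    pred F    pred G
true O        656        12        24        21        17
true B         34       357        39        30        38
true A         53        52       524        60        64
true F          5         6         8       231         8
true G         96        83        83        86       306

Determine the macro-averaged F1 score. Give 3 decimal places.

Per-class F1 score (2·TP/(2·TP+FP+FN)):
  O: TP=656, FP=34+53+5+96=188, FN=12+24+21+17=74 → 1312/1574 = 0.8335
  B: TP=357, FP=12+52+6+83=153, FN=34+39+30+38=141 → 714/1008 = 0.7083
  A: TP=524, FP=24+39+8+83=154, FN=53+52+60+64=229 → 1048/1431 = 0.7324
  F: TP=231, FP=21+30+60+86=197, FN=5+6+8+8=27 → 462/686 = 0.6735
  G: TP=306, FP=17+38+64+8=127, FN=96+83+83+86=348 → 612/1087 = 0.5630
Macro-F1 score = mean = (0.8335 + 0.7083 + 0.7324 + 0.6735 + 0.5630) / 5 = 0.702

0.702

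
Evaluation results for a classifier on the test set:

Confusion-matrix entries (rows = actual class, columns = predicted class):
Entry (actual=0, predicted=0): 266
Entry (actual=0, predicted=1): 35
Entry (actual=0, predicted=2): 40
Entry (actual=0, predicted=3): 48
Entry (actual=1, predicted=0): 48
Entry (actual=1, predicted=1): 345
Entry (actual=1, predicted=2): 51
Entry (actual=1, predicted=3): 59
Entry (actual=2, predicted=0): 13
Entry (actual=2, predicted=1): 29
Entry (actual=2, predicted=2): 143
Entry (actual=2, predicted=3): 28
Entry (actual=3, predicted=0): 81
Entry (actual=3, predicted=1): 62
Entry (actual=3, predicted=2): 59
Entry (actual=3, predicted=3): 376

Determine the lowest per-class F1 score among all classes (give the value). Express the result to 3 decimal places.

Per-class F1 score (2·TP/(2·TP+FP+FN)):
  0: TP=266, FP=48+13+81=142, FN=35+40+48=123 → 532/797 = 0.6675
  1: TP=345, FP=35+29+62=126, FN=48+51+59=158 → 690/974 = 0.7084
  2: TP=143, FP=40+51+59=150, FN=13+29+28=70 → 286/506 = 0.5652
  3: TP=376, FP=48+59+28=135, FN=81+62+59=202 → 752/1089 = 0.6905
Lowest is class '2' with F1 score = 0.565.

0.565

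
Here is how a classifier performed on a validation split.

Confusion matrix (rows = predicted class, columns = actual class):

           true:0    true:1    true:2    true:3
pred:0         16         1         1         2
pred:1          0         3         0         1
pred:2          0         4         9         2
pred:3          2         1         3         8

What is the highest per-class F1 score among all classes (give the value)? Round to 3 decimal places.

0.842

Per-class F1 score (2·TP/(2·TP+FP+FN)):
  0: TP=16, FP=1+1+2=4, FN=0+0+2=2 → 32/38 = 0.8421
  1: TP=3, FP=0+0+1=1, FN=1+4+1=6 → 6/13 = 0.4615
  2: TP=9, FP=0+4+2=6, FN=1+0+3=4 → 18/28 = 0.6429
  3: TP=8, FP=2+1+3=6, FN=2+1+2=5 → 16/27 = 0.5926
Highest is class '0' with F1 score = 0.842.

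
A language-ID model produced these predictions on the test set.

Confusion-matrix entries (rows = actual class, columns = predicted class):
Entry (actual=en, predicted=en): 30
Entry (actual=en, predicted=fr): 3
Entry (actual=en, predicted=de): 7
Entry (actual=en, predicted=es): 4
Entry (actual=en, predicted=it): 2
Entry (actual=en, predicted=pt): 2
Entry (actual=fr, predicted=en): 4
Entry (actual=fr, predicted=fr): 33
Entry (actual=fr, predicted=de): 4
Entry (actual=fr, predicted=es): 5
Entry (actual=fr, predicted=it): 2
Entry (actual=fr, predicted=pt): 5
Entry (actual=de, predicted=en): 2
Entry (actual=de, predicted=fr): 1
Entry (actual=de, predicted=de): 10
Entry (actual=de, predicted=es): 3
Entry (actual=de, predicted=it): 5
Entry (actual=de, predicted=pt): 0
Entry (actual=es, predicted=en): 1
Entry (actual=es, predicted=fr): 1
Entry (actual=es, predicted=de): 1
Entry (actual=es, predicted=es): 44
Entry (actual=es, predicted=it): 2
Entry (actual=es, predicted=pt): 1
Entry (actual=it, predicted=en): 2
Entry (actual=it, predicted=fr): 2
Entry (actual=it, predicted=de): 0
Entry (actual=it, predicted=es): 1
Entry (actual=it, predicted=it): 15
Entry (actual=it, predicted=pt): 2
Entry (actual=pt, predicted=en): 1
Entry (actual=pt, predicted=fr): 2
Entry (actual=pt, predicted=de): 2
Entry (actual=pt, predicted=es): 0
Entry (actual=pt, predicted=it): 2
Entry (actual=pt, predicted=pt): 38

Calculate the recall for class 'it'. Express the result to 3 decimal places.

recall = TP/(TP+FN).
it: TP=15, FN=2+2+0+1+2=7 → 15/22 = 0.6818

0.682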